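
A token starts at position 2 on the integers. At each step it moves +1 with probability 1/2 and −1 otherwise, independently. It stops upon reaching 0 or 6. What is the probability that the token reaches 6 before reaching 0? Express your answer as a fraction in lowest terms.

With a fair step, P(i) = ½P(i−1) + ½P(i+1) with P(0)=0, P(6)=1 has the linear solution P(i) = i/6.
P(2) = 2/6 = 1/3.

1/3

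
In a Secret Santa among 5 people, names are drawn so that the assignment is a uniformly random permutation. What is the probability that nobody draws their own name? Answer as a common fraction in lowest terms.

11/30

This is the derangement probability: permutations of 5 with no fixed point.
D(5) = 5! · (1 − 1/1! + 1/2! − ··· + (−1)^5/5!) = 44.
P = 44/120 = 11/30.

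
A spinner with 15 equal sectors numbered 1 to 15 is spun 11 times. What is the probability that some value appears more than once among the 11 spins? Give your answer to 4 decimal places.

0.9937

P(all 11 different) = 15/15 · 14/15 · ··· · 5/15 ≈ 0.0063.
P(at least two equal) = 1 − 0.0063 = 0.9937.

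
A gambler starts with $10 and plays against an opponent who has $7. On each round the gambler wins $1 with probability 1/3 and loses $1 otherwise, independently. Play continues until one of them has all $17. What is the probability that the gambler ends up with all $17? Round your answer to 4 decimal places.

0.0078

Let r = q/p = (2/3)/(1/3) = 2. The recurrence P(i) = p·P(i+1) + q·P(i−1) with P(0)=0, P(17)=1 gives P(i) = (1 − r^i)/(1 − r^17).
P(10) = (1 − (2)^10) / (1 − (2)^17) = 1023/131071 ≈ 0.0078.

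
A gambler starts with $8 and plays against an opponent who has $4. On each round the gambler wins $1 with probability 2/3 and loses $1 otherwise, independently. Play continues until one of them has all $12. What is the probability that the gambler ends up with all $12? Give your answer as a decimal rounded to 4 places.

Let r = q/p = (1/3)/(2/3) = 1/2. The recurrence P(i) = p·P(i+1) + q·P(i−1) with P(0)=0, P(12)=1 gives P(i) = (1 − r^i)/(1 − r^12).
P(8) = (1 − (1/2)^8) / (1 − (1/2)^12) = 272/273 ≈ 0.9963.

0.9963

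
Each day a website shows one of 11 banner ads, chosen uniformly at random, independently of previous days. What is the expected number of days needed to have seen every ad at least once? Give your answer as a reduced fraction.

After i distinct types are collected, each trial gives a new one with probability (11−i)/11, so the expected wait for the next new type is 11/(11−i).
E = 11/11 + 11/10 + 11/9 + 11/8 + 11/7 + 11/6 + 11/5 + 11/4 + 11/3 + 11/2 + 11/1 = 83711/2520.

83711/2520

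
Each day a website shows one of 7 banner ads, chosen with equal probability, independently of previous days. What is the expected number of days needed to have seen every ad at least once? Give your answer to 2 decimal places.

18.15

After i distinct types are collected, each trial gives a new one with probability (7−i)/7, so the expected wait for the next new type is 7/(7−i).
E = 7/7 + 7/6 + 7/5 + 7/4 + 7/3 + 7/2 + 7/1 = 363/20 ≈ 18.15.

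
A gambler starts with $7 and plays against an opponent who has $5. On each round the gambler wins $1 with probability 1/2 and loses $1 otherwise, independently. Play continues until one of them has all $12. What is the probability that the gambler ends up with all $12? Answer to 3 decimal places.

0.583

With a fair step, P(i) = ½P(i−1) + ½P(i+1) with P(0)=0, P(12)=1 has the linear solution P(i) = i/12.
P(7) = 7/12 ≈ 0.583.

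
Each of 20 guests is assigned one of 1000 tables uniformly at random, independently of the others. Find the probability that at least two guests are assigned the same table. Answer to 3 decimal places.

0.174

It's easier to compute the probability that all 20 are distinct.
P(all distinct) = 1000/1000 · 999/1000 · ··· · 981/1000 ≈ 0.826.
So the probability of at least one match is 1 − 0.826 = 0.174.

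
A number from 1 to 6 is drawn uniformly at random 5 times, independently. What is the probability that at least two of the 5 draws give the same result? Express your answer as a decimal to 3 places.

0.907

P(all 5 different) = 6/6 · 5/6 · ··· · 2/6 ≈ 0.093.
P(at least two equal) = 1 − 0.093 = 0.907.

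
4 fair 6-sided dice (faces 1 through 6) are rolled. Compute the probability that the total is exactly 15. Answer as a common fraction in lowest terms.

35/324

There are 6^4 = 1296 equally likely outcomes.
The number of ordered 4-tuples from {1,…,6} summing to 15 is 140.
P(sum = 15) = 140/1296 = 35/324.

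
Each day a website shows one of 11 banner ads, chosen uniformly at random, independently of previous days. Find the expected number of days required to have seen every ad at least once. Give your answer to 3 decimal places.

After i distinct types are collected, each trial gives a new one with probability (11−i)/11, so the expected wait for the next new type is 11/(11−i).
E = 11/11 + 11/10 + 11/9 + 11/8 + 11/7 + 11/6 + 11/5 + 11/4 + 11/3 + 11/2 + 11/1 = 83711/2520 ≈ 33.219.

33.219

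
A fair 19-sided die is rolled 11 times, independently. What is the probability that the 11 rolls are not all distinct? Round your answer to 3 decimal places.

P(all 11 different) = 19/19 · 18/19 · ··· · 9/19 ≈ 0.026.
P(at least two equal) = 1 − 0.026 = 0.974.

0.974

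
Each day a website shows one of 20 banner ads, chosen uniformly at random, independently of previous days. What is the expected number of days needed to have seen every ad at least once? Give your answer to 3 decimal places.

71.955

After i distinct types are collected, each trial gives a new one with probability (20−i)/20, so the expected wait for the next new type is 20/(20−i).
E = 20/20 + 20/19 + 20/18 + 20/17 + 20/16 + 20/15 + 20/14 + 20/13 + 20/12 + 20/11 + 20/10 + 20/9 + 20/8 + 20/7 + 20/6 + 20/5 + 20/4 + 20/3 + 20/2 + 20/1 = 279175675/3879876 ≈ 71.955.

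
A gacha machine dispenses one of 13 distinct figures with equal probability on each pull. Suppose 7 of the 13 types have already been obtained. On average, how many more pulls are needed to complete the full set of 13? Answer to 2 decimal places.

31.85

Starting from 7 distinct types, each trial gives a new one with probability (13−i)/13 when i types are held, so the wait for the next new type is 13/(13−i).
E = 13/6 + 13/5 + 13/4 + 13/3 + 13/2 + 13/1 = 637/20 ≈ 31.85.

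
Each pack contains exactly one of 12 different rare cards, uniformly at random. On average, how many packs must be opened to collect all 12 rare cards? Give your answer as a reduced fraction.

86021/2310

After i distinct types are collected, each trial gives a new one with probability (12−i)/12, so the expected wait for the next new type is 12/(12−i).
E = 12/12 + 12/11 + 12/10 + 12/9 + 12/8 + 12/7 + 12/6 + 12/5 + 12/4 + 12/3 + 12/2 + 12/1 = 86021/2310.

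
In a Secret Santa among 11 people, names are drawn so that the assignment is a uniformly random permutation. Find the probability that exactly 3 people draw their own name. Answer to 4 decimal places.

0.0613

Choose which 3 of the 11 are fixed: C(11,3) = 165 ways.
The remaining 8 must have no fixed point: D(8) = 14833.
P = 165·14833/39916800 = 2119/34560 ≈ 0.0613.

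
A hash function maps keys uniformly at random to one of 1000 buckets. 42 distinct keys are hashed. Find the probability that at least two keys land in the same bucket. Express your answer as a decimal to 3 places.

0.582

It's easier to compute the probability that all 42 are distinct.
P(all distinct) = 1000/1000 · 999/1000 · ··· · 959/1000 ≈ 0.418.
So the probability of at least one match is 1 − 0.418 = 0.582.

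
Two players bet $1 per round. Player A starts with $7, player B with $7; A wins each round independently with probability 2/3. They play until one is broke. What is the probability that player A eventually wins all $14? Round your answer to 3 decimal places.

0.992

Let r = q/p = (1/3)/(2/3) = 1/2. The recurrence P(i) = p·P(i+1) + q·P(i−1) with P(0)=0, P(14)=1 gives P(i) = (1 − r^i)/(1 − r^14).
P(7) = (1 − (1/2)^7) / (1 − (1/2)^14) = 128/129 ≈ 0.992.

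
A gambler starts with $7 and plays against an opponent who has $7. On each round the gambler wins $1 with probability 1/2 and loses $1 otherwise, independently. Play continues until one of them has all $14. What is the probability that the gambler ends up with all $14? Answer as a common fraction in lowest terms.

With a fair step, P(i) = ½P(i−1) + ½P(i+1) with P(0)=0, P(14)=1 has the linear solution P(i) = i/14.
P(7) = 7/14 = 1/2.

1/2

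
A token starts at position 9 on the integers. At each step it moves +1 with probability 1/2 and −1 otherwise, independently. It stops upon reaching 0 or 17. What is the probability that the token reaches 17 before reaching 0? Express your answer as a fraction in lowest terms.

With a fair step, P(i) = ½P(i−1) + ½P(i+1) with P(0)=0, P(17)=1 has the linear solution P(i) = i/17.
P(9) = 9/17.

9/17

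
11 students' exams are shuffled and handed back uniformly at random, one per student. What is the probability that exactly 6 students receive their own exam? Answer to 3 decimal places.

0.001

Choose which 6 of the 11 are fixed: C(11,6) = 462 ways.
The remaining 5 must have no fixed point: D(5) = 44.
P = 462·44/39916800 = 11/21600 ≈ 0.001.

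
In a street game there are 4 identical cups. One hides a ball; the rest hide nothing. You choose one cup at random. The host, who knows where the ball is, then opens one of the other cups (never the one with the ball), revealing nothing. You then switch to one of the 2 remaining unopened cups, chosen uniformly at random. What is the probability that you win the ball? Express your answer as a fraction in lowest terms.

3/8

Your original cup holds the ball with probability 1/4, so the other 3 collectively hold it with probability 3/4.
The host can always find an empty cup to open, so this doesn't change that 3/4; it is now spread over the 2 remaining unopened cups.
P(win by switching) = (3/4) · (1/2) = 3/8.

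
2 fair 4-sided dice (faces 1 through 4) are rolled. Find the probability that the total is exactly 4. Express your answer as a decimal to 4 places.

0.1875

There are 4^2 = 16 equally likely outcomes.
The number of ordered 2-tuples from {1,…,4} summing to 4 is 3.
P(sum = 4) = 3/16 ≈ 0.1875.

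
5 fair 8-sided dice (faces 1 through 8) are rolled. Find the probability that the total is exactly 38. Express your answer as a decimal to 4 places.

0.0005

There are 8^5 = 32768 equally likely outcomes.
The number of ordered 5-tuples from {1,…,8} summing to 38 is 15.
P(sum = 38) = 15/32768 ≈ 0.0005.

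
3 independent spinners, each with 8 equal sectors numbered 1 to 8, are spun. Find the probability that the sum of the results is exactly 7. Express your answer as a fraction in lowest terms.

There are 8^3 = 512 equally likely outcomes.
The number of ordered 3-tuples from {1,…,8} summing to 7 is 15.
P(sum = 7) = 15/512.

15/512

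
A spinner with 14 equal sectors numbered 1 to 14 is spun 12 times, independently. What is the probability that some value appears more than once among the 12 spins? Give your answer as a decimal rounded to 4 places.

P(all 12 different) = 14/14 · 13/14 · ··· · 3/14 ≈ 0.0008.
P(at least two equal) = 1 − 0.0008 = 0.9992.

0.9992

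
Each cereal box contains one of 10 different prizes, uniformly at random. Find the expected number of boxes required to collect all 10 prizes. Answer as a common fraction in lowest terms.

After i distinct types are collected, each trial gives a new one with probability (10−i)/10, so the expected wait for the next new type is 10/(10−i).
E = 10/10 + 10/9 + 10/8 + 10/7 + 10/6 + 10/5 + 10/4 + 10/3 + 10/2 + 10/1 = 7381/252.

7381/252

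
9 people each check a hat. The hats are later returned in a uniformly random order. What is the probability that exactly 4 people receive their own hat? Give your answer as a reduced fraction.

11/720

Choose which 4 of the 9 are fixed: C(9,4) = 126 ways.
The remaining 5 must have no fixed point: D(5) = 44.
P = 126·44/362880 = 11/720.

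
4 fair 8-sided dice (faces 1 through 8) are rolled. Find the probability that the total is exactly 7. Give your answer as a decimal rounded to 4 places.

There are 8^4 = 4096 equally likely outcomes.
The number of ordered 4-tuples from {1,…,8} summing to 7 is 20.
P(sum = 7) = 20/4096 = 5/1024 ≈ 0.0049.

0.0049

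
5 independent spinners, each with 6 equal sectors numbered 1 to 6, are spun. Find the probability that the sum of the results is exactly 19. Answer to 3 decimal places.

There are 6^5 = 7776 equally likely outcomes.
The number of ordered 5-tuples from {1,…,6} summing to 19 is 735.
P(sum = 19) = 735/7776 = 245/2592 ≈ 0.095.

0.095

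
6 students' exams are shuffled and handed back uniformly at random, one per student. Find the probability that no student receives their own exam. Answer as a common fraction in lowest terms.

This is the derangement probability: permutations of 6 with no fixed point.
D(6) = 6! · (1 − 1/1! + 1/2! − ··· + (−1)^6/6!) = 265.
P = 265/720 = 53/144.

53/144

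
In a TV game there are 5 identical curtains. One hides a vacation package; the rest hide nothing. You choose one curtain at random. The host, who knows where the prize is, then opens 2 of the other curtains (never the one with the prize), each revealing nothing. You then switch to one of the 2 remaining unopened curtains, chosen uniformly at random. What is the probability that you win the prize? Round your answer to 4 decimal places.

0.4000

Your original curtain holds the prize with probability 1/5, so the other 4 collectively hold it with probability 4/5.
The host can always find 2 empty curtains to open, so the reveals don't change that 4/5; it is now spread over the 2 remaining unopened curtains.
P(win by switching) = (4/5) · (1/2) = 2/5 ≈ 0.4000.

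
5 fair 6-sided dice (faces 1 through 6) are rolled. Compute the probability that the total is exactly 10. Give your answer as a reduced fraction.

7/432

There are 6^5 = 7776 equally likely outcomes.
The number of ordered 5-tuples from {1,…,6} summing to 10 is 126.
P(sum = 10) = 126/7776 = 7/432.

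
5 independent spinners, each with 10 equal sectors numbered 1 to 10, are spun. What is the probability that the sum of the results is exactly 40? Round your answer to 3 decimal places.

0.010

There are 10^5 = 100000 equally likely outcomes.
The number of ordered 5-tuples from {1,…,10} summing to 40 is 996.
P(sum = 40) = 996/100000 = 249/25000 ≈ 0.010.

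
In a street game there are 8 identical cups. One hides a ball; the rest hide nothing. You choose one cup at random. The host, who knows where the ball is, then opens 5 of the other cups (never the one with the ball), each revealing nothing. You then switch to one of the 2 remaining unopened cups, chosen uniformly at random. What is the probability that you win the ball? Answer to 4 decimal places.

Your original cup holds the ball with probability 1/8, so the other 7 collectively hold it with probability 7/8.
The host can always find 5 empty cups to open, so the reveals don't change that 7/8; it is now spread over the 2 remaining unopened cups.
P(win by switching) = (7/8) · (1/2) = 7/16 ≈ 0.4375.

0.4375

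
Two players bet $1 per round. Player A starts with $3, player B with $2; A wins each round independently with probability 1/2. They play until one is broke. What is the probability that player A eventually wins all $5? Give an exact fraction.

With a fair step, P(i) = ½P(i−1) + ½P(i+1) with P(0)=0, P(5)=1 has the linear solution P(i) = i/5.
P(3) = 3/5.

3/5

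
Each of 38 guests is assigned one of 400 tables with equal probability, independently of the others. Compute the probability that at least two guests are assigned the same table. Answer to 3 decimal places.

It's easier to compute the probability that all 38 are distinct.
P(all distinct) = 400/400 · 399/400 · ··· · 363/400 ≈ 0.163.
So the probability of at least one match is 1 − 0.163 = 0.837.

0.837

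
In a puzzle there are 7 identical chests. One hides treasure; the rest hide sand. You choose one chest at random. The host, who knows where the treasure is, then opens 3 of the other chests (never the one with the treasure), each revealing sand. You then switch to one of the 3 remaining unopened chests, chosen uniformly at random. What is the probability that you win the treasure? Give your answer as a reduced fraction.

Your original chest holds the treasure with probability 1/7, so the other 6 collectively hold it with probability 6/7.
The host can always find 3 empty chests to open, so the reveals don't change that 6/7; it is now spread over the 3 remaining unopened chests.
P(win by switching) = (6/7) · (1/3) = 2/7.

2/7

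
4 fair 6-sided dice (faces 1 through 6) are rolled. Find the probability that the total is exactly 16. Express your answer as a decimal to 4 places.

There are 6^4 = 1296 equally likely outcomes.
The number of ordered 4-tuples from {1,…,6} summing to 16 is 125.
P(sum = 16) = 125/1296 ≈ 0.0965.

0.0965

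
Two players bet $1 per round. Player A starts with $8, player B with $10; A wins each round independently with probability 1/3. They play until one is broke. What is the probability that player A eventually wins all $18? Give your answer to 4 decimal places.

Let r = q/p = (2/3)/(1/3) = 2. The recurrence P(i) = p·P(i+1) + q·P(i−1) with P(0)=0, P(18)=1 gives P(i) = (1 − r^i)/(1 − r^18).
P(8) = (1 − (2)^8) / (1 − (2)^18) = 85/87381 ≈ 0.0010.

0.0010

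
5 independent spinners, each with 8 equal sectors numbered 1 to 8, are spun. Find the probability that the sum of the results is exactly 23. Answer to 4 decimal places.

There are 8^5 = 32768 equally likely outcomes.
The number of ordered 5-tuples from {1,…,8} summing to 23 is 2460.
P(sum = 23) = 2460/32768 = 615/8192 ≈ 0.0751.

0.0751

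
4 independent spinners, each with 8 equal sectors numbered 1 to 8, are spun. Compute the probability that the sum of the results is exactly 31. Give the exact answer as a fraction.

1/1024

There are 8^4 = 4096 equally likely outcomes.
The number of ordered 4-tuples from {1,…,8} summing to 31 is 4.
P(sum = 31) = 4/4096 = 1/1024.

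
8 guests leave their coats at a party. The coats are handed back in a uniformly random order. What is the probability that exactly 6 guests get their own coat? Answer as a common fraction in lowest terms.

1/1440

Choose which 6 of the 8 are fixed: C(8,6) = 28 ways.
The remaining 2 must have no fixed point: D(2) = 1.
P = 28·1/40320 = 1/1440.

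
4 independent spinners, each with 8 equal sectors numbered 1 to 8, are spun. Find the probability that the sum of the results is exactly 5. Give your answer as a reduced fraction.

1/1024

There are 8^4 = 4096 equally likely outcomes.
The number of ordered 4-tuples from {1,…,8} summing to 5 is 4.
P(sum = 5) = 4/4096 = 1/1024.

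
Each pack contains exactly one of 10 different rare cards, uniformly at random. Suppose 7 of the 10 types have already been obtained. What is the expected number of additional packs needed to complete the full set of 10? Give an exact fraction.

Starting from 7 distinct types, each trial gives a new one with probability (10−i)/10 when i types are held, so the wait for the next new type is 10/(10−i).
E = 10/3 + 10/2 + 10/1 = 55/3.

55/3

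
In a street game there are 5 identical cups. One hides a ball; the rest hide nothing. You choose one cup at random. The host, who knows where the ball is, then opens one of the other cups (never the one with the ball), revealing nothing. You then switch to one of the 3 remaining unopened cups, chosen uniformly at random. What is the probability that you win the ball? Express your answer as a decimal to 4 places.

Your original cup holds the ball with probability 1/5, so the other 4 collectively hold it with probability 4/5.
The host can always find an empty cup to open, so this doesn't change that 4/5; it is now spread over the 3 remaining unopened cups.
P(win by switching) = (4/5) · (1/3) = 4/15 ≈ 0.2667.

0.2667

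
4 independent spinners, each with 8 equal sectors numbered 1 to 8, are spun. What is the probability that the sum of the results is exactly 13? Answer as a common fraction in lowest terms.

There are 8^4 = 4096 equally likely outcomes.
The number of ordered 4-tuples from {1,…,8} summing to 13 is 204.
P(sum = 13) = 204/4096 = 51/1024.

51/1024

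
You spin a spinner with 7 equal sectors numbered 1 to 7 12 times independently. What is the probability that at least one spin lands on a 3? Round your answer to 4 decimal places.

0.8427

P(no spin lands on a 3) = (6/7)^12 ≈ 0.1573.
P(at least one) = 1 − 0.1573 = 0.8427.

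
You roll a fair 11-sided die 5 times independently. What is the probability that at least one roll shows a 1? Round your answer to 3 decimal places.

P(no roll shows a 1) = (10/11)^5 ≈ 0.621.
P(at least one) = 1 − 0.621 = 0.379.

0.379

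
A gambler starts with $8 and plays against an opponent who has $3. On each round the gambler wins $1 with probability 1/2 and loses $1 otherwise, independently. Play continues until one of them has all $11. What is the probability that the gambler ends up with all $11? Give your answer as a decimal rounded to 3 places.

0.727

With a fair step, P(i) = ½P(i−1) + ½P(i+1) with P(0)=0, P(11)=1 has the linear solution P(i) = i/11.
P(8) = 8/11 ≈ 0.727.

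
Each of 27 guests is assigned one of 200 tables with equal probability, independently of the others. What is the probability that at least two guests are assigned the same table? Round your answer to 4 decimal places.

0.8409

It's easier to compute the probability that all 27 are distinct.
P(all distinct) = 200/200 · 199/200 · ··· · 174/200 ≈ 0.1591.
So the probability of at least one match is 1 − 0.1591 = 0.8409.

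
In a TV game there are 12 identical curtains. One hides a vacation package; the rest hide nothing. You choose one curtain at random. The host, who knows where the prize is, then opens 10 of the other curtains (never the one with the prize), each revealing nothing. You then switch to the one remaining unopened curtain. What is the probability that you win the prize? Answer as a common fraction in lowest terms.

11/12

Your original curtain holds the prize with probability 1/12, so the other 11 collectively hold it with probability 11/12.
The host can always find 10 empty curtains to open, so the reveals don't change that 11/12; it is now spread over the 1 remaining unopened curtain.
P(win by switching) = (11/12) · (1/1) = 11/12.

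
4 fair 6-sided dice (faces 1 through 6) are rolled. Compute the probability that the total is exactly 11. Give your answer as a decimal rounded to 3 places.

There are 6^4 = 1296 equally likely outcomes.
The number of ordered 4-tuples from {1,…,6} summing to 11 is 104.
P(sum = 11) = 104/1296 = 13/162 ≈ 0.080.

0.080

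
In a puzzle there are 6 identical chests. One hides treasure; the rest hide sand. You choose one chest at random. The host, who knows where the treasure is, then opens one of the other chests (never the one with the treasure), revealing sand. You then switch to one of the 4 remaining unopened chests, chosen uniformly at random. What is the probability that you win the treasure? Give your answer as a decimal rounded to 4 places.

Your original chest holds the treasure with probability 1/6, so the other 5 collectively hold it with probability 5/6.
The host can always find an empty chest to open, so this doesn't change that 5/6; it is now spread over the 4 remaining unopened chests.
P(win by switching) = (5/6) · (1/4) = 5/24 ≈ 0.2083.

0.2083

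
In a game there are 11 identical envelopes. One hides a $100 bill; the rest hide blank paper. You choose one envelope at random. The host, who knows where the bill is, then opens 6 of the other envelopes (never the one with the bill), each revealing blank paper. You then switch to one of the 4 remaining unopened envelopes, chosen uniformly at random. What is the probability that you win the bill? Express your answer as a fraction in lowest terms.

5/22

Your original envelope holds the bill with probability 1/11, so the other 10 collectively hold it with probability 10/11.
The host can always find 6 empty envelopes to open, so the reveals don't change that 10/11; it is now spread over the 4 remaining unopened envelopes.
P(win by switching) = (10/11) · (1/4) = 5/22.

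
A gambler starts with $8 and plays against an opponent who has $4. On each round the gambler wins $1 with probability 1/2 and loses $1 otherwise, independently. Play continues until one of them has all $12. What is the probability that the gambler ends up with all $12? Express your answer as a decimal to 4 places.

With a fair step, P(i) = ½P(i−1) + ½P(i+1) with P(0)=0, P(12)=1 has the linear solution P(i) = i/12.
P(8) = 8/12 = 2/3 ≈ 0.6667.

0.6667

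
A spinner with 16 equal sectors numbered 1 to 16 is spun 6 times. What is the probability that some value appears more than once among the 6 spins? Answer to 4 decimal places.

P(all 6 different) = 16/16 · 15/16 · ··· · 11/16 ≈ 0.3437.
P(at least two equal) = 1 − 0.3437 = 0.6563.

0.6563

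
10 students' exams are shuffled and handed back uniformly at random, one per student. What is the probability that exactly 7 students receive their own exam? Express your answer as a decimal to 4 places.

0.0001

Choose which 7 of the 10 are fixed: C(10,7) = 120 ways.
The remaining 3 must have no fixed point: D(3) = 2.
P = 120·2/3628800 = 1/15120 ≈ 0.0001.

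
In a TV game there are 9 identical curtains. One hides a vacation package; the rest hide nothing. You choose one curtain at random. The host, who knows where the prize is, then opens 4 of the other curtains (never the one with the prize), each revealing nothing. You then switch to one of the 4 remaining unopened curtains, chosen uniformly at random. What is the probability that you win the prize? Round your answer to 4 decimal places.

Your original curtain holds the prize with probability 1/9, so the other 8 collectively hold it with probability 8/9.
The host can always find 4 empty curtains to open, so the reveals don't change that 8/9; it is now spread over the 4 remaining unopened curtains.
P(win by switching) = (8/9) · (1/4) = 2/9 ≈ 0.2222.

0.2222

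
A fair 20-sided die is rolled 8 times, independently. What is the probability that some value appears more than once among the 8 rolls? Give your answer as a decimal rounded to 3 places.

P(all 8 different) = 20/20 · 19/20 · ··· · 13/20 ≈ 0.198.
P(at least two equal) = 1 − 0.198 = 0.802.

0.802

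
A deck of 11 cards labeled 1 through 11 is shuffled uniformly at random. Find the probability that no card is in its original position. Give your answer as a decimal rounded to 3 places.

0.368

This is the derangement probability: permutations of 11 with no fixed point.
D(11) = 11! · (1 − 1/1! + 1/2! − ··· + (−1)^11/11!) = 14684570.
P = 14684570/39916800 = 1468457/3991680 ≈ 0.368.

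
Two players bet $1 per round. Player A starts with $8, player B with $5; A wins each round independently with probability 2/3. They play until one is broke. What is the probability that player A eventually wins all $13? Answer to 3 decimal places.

Let r = q/p = (1/3)/(2/3) = 1/2. The recurrence P(i) = p·P(i+1) + q·P(i−1) with P(0)=0, P(13)=1 gives P(i) = (1 − r^i)/(1 − r^13).
P(8) = (1 − (1/2)^8) / (1 − (1/2)^13) = 8160/8191 ≈ 0.996.

0.996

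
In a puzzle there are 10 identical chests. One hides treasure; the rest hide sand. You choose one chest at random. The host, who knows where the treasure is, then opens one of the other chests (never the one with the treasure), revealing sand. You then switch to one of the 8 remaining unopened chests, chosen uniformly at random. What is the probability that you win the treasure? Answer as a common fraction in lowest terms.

Your original chest holds the treasure with probability 1/10, so the other 9 collectively hold it with probability 9/10.
The host can always find an empty chest to open, so this doesn't change that 9/10; it is now spread over the 8 remaining unopened chests.
P(win by switching) = (9/10) · (1/8) = 9/80.

9/80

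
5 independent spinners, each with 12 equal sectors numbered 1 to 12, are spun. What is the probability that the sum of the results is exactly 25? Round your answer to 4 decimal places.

0.0328

There are 12^5 = 248832 equally likely outcomes.
The number of ordered 5-tuples from {1,…,12} summing to 25 is 8151.
P(sum = 25) = 8151/248832 = 2717/82944 ≈ 0.0328.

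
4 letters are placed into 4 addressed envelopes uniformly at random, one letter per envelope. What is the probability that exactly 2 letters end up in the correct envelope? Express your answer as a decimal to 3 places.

Choose which 2 of the 4 are fixed: C(4,2) = 6 ways.
The remaining 2 must have no fixed point: D(2) = 1.
P = 6·1/24 = 1/4 ≈ 0.250.

0.250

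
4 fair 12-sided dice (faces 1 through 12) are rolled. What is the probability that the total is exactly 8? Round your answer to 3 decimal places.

0.002

There are 12^4 = 20736 equally likely outcomes.
The number of ordered 4-tuples from {1,…,12} summing to 8 is 35.
P(sum = 8) = 35/20736 ≈ 0.002.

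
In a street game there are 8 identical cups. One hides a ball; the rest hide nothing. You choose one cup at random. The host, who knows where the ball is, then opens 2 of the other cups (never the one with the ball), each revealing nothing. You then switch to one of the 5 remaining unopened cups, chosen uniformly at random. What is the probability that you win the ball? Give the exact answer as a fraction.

7/40

Your original cup holds the ball with probability 1/8, so the other 7 collectively hold it with probability 7/8.
The host can always find 2 empty cups to open, so the reveals don't change that 7/8; it is now spread over the 5 remaining unopened cups.
P(win by switching) = (7/8) · (1/5) = 7/40.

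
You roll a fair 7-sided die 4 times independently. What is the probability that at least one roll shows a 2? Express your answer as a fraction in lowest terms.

P(no roll shows a 2) = (6/7)^4 = 1296/2401.
P(at least one) = 1 − 1296/2401 = 1105/2401.

1105/2401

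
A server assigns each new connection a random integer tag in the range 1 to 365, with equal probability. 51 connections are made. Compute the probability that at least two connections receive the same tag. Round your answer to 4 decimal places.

0.9744

It's easier to compute the probability that all 51 are distinct.
P(all distinct) = 365/365 · 364/365 · ··· · 315/365 ≈ 0.0256.
So the probability of at least one match is 1 − 0.0256 = 0.9744.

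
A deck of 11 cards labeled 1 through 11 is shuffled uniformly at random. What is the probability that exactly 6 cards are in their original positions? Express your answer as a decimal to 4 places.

Choose which 6 of the 11 are fixed: C(11,6) = 462 ways.
The remaining 5 must have no fixed point: D(5) = 44.
P = 462·44/39916800 = 11/21600 ≈ 0.0005.

0.0005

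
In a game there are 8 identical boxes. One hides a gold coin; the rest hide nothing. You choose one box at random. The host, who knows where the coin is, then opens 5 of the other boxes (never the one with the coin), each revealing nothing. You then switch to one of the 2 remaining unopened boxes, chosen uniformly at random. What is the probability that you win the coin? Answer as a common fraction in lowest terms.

7/16

Your original box holds the coin with probability 1/8, so the other 7 collectively hold it with probability 7/8.
The host can always find 5 empty boxes to open, so the reveals don't change that 7/8; it is now spread over the 2 remaining unopened boxes.
P(win by switching) = (7/8) · (1/2) = 7/16.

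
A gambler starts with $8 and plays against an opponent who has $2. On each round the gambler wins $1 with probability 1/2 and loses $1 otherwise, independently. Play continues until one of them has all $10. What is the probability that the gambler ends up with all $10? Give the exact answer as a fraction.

With a fair step, P(i) = ½P(i−1) + ½P(i+1) with P(0)=0, P(10)=1 has the linear solution P(i) = i/10.
P(8) = 8/10 = 4/5.

4/5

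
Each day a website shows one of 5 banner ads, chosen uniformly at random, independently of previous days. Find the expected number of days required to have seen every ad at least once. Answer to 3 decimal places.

After i distinct types are collected, each trial gives a new one with probability (5−i)/5, so the expected wait for the next new type is 5/(5−i).
E = 5/5 + 5/4 + 5/3 + 5/2 + 5/1 = 137/12 ≈ 11.417.

11.417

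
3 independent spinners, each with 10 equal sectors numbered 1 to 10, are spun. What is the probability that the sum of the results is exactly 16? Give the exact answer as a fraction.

3/40

There are 10^3 = 1000 equally likely outcomes.
The number of ordered 3-tuples from {1,…,10} summing to 16 is 75.
P(sum = 16) = 75/1000 = 3/40.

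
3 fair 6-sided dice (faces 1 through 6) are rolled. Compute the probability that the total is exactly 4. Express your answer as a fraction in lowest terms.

There are 6^3 = 216 equally likely outcomes.
The number of ordered 3-tuples from {1,…,6} summing to 4 is 3.
P(sum = 4) = 3/216 = 1/72.

1/72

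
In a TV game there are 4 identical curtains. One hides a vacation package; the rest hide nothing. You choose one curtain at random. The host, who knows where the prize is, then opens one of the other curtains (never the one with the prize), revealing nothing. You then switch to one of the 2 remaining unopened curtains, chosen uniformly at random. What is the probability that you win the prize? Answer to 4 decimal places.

0.3750

Your original curtain holds the prize with probability 1/4, so the other 3 collectively hold it with probability 3/4.
The host can always find an empty curtain to open, so this doesn't change that 3/4; it is now spread over the 2 remaining unopened curtains.
P(win by switching) = (3/4) · (1/2) = 3/8 ≈ 0.3750.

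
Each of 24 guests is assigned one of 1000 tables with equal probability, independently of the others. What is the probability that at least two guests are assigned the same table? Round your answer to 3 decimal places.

It's easier to compute the probability that all 24 are distinct.
P(all distinct) = 1000/1000 · 999/1000 · ··· · 977/1000 ≈ 0.757.
So the probability of at least one match is 1 − 0.757 = 0.243.

0.243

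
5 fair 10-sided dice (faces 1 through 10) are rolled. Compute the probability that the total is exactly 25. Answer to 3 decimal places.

There are 10^5 = 100000 equally likely outcomes.
The number of ordered 5-tuples from {1,…,10} summing to 25 is 5631.
P(sum = 25) = 5631/100000 ≈ 0.056.

0.056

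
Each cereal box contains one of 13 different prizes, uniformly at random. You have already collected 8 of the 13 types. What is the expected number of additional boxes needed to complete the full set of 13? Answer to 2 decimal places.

Starting from 8 distinct types, each trial gives a new one with probability (13−i)/13 when i types are held, so the wait for the next new type is 13/(13−i).
E = 13/5 + 13/4 + 13/3 + 13/2 + 13/1 = 1781/60 ≈ 29.68.

29.68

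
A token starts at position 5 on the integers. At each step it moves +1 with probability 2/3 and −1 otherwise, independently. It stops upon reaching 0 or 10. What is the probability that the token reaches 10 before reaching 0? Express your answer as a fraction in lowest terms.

32/33

Let r = q/p = (1/3)/(2/3) = 1/2. The recurrence P(i) = p·P(i+1) + q·P(i−1) with P(0)=0, P(10)=1 gives P(i) = (1 − r^i)/(1 − r^10).
P(5) = (1 − (1/2)^5) / (1 − (1/2)^10) = 32/33.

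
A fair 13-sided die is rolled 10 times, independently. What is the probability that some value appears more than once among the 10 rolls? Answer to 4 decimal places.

0.9925

P(all 10 different) = 13/13 · 12/13 · ··· · 4/13 ≈ 0.0075.
P(at least two equal) = 1 − 0.0075 = 0.9925.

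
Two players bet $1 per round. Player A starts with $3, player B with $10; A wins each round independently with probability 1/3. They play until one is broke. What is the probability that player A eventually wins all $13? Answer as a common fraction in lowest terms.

7/8191

Let r = q/p = (2/3)/(1/3) = 2. The recurrence P(i) = p·P(i+1) + q·P(i−1) with P(0)=0, P(13)=1 gives P(i) = (1 − r^i)/(1 − r^13).
P(3) = (1 − (2)^3) / (1 − (2)^13) = 7/8191.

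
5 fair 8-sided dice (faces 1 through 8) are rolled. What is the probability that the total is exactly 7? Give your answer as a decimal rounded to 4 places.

0.0005

There are 8^5 = 32768 equally likely outcomes.
The number of ordered 5-tuples from {1,…,8} summing to 7 is 15.
P(sum = 7) = 15/32768 ≈ 0.0005.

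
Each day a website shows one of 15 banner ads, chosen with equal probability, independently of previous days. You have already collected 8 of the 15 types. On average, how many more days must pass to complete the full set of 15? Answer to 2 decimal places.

Starting from 8 distinct types, each trial gives a new one with probability (15−i)/15 when i types are held, so the wait for the next new type is 15/(15−i).
E = 15/7 + 15/6 + 15/5 + 15/4 + 15/3 + 15/2 + 15/1 = 1089/28 ≈ 38.89.

38.89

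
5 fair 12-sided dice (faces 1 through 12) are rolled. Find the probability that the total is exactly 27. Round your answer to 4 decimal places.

There are 12^5 = 248832 equally likely outcomes.
The number of ordered 5-tuples from {1,…,12} summing to 27 is 9945.
P(sum = 27) = 9945/248832 = 1105/27648 ≈ 0.0400.

0.0400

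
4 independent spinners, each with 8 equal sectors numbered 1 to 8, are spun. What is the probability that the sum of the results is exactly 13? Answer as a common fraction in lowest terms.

51/1024

There are 8^4 = 4096 equally likely outcomes.
The number of ordered 4-tuples from {1,…,8} summing to 13 is 204.
P(sum = 13) = 204/4096 = 51/1024.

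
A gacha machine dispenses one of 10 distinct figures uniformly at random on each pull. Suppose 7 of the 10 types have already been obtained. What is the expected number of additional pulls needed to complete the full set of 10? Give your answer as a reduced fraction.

55/3

Starting from 7 distinct types, each trial gives a new one with probability (10−i)/10 when i types are held, so the wait for the next new type is 10/(10−i).
E = 10/3 + 10/2 + 10/1 = 55/3.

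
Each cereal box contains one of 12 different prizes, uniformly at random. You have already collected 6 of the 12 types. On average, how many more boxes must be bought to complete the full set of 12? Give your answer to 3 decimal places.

Starting from 6 distinct types, each trial gives a new one with probability (12−i)/12 when i types are held, so the wait for the next new type is 12/(12−i).
E = 12/6 + 12/5 + 12/4 + 12/3 + 12/2 + 12/1 = 147/5 ≈ 29.400.

29.400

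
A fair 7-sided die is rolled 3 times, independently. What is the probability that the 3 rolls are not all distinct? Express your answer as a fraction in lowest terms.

P(all 3 different) = 7/7 · 6/7 · ··· · 5/7 = 30/49.
P(at least two equal) = 1 − 30/49 = 19/49.

19/49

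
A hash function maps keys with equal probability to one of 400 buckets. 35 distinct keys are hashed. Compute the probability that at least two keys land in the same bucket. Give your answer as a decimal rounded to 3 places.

It's easier to compute the probability that all 35 are distinct.
P(all distinct) = 400/400 · 399/400 · ··· · 366/400 ≈ 0.216.
So the probability of at least one match is 1 − 0.216 = 0.784.

0.784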